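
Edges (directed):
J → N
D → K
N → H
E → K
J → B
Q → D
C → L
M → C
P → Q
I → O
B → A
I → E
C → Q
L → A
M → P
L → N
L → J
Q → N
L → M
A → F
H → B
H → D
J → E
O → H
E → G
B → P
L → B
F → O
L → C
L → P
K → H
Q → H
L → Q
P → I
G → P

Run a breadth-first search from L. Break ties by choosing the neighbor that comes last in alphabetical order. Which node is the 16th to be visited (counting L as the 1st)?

O

Visit L; enqueue Q, P, N, M, J, C, B, A → queue [Q, P, N, M, J, C, B, A]
Visit Q; enqueue H, D → queue [P, N, M, J, C, B, A, H, D]
Visit P; enqueue I → queue [N, M, J, C, B, A, H, D, I]
Visit N → queue [M, J, C, B, A, H, D, I]
Visit M → queue [J, C, B, A, H, D, I]
Visit J; enqueue E → queue [C, B, A, H, D, I, E]
Visit C → queue [B, A, H, D, I, E]
Visit B → queue [A, H, D, I, E]
Visit A; enqueue F → queue [H, D, I, E, F]
Visit H → queue [D, I, E, F]
Visit D; enqueue K → queue [I, E, F, K]
Visit I; enqueue O → queue [E, F, K, O]
Visit E; enqueue G → queue [F, K, O, G]
Visit F → queue [K, O, G]
Visit K → queue [O, G]
Visit O → queue [G]
Visit G → queue []

Visit order: L, Q, P, N, M, J, C, B, A, H, D, I, E, F, K, O, G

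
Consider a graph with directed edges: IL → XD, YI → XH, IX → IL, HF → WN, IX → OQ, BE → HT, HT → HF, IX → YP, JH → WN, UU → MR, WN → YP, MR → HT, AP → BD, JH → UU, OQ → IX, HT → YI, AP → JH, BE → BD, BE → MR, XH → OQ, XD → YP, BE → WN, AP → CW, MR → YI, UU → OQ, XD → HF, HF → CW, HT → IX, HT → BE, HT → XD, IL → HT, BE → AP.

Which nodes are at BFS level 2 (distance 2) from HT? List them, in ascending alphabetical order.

AP, BD, CW, IL, MR, OQ, WN, XH, YP

Level 0: HT
Level 1: BE, HF, IX, XD, YI
Level 2: AP, BD, CW, IL, MR, OQ, WN, XH, YP
Level 3: JH
Level 4: UU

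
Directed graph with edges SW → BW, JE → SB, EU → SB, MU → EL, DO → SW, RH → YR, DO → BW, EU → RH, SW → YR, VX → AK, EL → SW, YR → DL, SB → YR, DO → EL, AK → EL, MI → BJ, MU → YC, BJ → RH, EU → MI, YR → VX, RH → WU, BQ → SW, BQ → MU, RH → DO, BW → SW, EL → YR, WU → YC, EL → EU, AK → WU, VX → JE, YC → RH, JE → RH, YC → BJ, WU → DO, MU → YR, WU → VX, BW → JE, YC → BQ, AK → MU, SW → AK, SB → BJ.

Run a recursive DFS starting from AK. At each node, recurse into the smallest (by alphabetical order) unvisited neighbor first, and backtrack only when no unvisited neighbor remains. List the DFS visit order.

AK EL EU MI BJ RH DO BW JE SB YR DL VX SW WU YC BQ MU

Visit AK
AK → EL
EL → EU
EU → MI
MI → BJ
BJ → RH
RH → DO
DO → BW
BW → JE
JE → SB
SB → YR
YR → DL
YR → VX
BW → SW
RH → WU
WU → YC
YC → BQ
BQ → MU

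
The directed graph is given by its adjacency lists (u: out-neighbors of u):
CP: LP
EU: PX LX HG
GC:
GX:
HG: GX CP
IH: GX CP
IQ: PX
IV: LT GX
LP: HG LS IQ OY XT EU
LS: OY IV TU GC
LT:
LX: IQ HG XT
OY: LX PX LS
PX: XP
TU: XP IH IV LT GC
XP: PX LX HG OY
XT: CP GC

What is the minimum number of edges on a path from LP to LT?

Level 0: LP
Level 1: EU, HG, IQ, LS, OY, XT
Level 2: CP, GC, GX, IV, LX, PX, TU
Level 3: IH, LT, XP
LT first appears at level 3.

3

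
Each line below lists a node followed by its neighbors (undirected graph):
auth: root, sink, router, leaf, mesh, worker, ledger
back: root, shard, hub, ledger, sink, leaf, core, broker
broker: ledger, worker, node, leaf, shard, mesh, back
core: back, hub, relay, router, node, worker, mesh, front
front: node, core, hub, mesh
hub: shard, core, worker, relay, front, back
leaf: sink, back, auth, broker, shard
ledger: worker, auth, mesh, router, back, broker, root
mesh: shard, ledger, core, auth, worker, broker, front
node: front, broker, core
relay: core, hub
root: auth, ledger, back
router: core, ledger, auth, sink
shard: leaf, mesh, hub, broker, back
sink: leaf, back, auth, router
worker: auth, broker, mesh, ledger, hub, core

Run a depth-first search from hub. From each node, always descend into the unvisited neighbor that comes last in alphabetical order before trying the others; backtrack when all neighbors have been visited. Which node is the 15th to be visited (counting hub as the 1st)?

broker

Visit hub
hub → worker
worker → mesh
mesh → shard
shard → leaf
leaf → sink
sink → router
router → ledger
ledger → root
root → back
back → core
core → relay
core → node
node → front
node → broker
root → auth

Visit order: hub, worker, mesh, shard, leaf, sink, router, ledger, root, back, core, relay, node, front, broker, auth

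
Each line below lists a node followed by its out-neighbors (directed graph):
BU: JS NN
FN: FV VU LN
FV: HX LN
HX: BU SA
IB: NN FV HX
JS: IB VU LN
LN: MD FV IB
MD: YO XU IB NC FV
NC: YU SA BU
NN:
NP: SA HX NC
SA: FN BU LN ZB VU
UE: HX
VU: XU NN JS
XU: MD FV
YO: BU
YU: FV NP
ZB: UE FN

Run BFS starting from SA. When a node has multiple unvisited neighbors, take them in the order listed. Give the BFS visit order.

Visit SA; enqueue FN, BU, LN, ZB, VU → queue [FN, BU, LN, ZB, VU]
Visit FN; enqueue FV → queue [BU, LN, ZB, VU, FV]
Visit BU; enqueue JS, NN → queue [LN, ZB, VU, FV, JS, NN]
Visit LN; enqueue MD, IB → queue [ZB, VU, FV, JS, NN, MD, IB]
Visit ZB; enqueue UE → queue [VU, FV, JS, NN, MD, IB, UE]
Visit VU; enqueue XU → queue [FV, JS, NN, MD, IB, UE, XU]
Visit FV; enqueue HX → queue [JS, NN, MD, IB, UE, XU, HX]
Visit JS → queue [NN, MD, IB, UE, XU, HX]
Visit NN → queue [MD, IB, UE, XU, HX]
Visit MD; enqueue YO, NC → queue [IB, UE, XU, HX, YO, NC]
Visit IB → queue [UE, XU, HX, YO, NC]
Visit UE → queue [XU, HX, YO, NC]
Visit XU → queue [HX, YO, NC]
Visit HX → queue [YO, NC]
Visit YO → queue [NC]
Visit NC; enqueue YU → queue [YU]
Visit YU; enqueue NP → queue [NP]
Visit NP → queue []

SA FN BU LN ZB VU FV JS NN MD IB UE XU HX YO NC YU NP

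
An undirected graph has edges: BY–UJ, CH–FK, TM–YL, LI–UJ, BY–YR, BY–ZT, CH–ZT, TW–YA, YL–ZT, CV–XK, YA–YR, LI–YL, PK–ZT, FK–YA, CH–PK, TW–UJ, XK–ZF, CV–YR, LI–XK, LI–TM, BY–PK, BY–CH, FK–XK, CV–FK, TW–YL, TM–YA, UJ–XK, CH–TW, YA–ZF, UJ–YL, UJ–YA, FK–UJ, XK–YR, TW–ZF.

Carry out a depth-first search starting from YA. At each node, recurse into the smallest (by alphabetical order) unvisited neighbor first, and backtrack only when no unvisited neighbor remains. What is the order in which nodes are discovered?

Visit YA
YA → FK
FK → CH
CH → BY
BY → PK
PK → ZT
ZT → YL
YL → LI
LI → TM
LI → UJ
UJ → TW
TW → ZF
ZF → XK
XK → CV
CV → YR

YA → FK → CH → BY → PK → ZT → YL → LI → TM → UJ → TW → ZF → XK → CV → YR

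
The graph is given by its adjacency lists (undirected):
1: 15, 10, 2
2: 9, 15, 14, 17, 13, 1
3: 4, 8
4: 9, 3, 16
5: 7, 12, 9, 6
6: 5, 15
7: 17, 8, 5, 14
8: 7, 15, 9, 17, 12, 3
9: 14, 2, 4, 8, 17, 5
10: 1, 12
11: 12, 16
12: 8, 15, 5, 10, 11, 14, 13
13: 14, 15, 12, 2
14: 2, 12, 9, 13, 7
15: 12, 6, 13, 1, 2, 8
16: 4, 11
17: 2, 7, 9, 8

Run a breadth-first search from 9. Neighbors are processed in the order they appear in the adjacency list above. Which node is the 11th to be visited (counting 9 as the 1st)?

Visit 9; enqueue 14, 2, 4, 8, 17, 5 → queue [14, 2, 4, 8, 17, 5]
Visit 14; enqueue 12, 13, 7 → queue [2, 4, 8, 17, 5, 12, 13, 7]
Visit 2; enqueue 15, 1 → queue [4, 8, 17, 5, 12, 13, 7, 15, 1]
Visit 4; enqueue 3, 16 → queue [8, 17, 5, 12, 13, 7, 15, 1, 3, 16]
Visit 8 → queue [17, 5, 12, 13, 7, 15, 1, 3, 16]
Visit 17 → queue [5, 12, 13, 7, 15, 1, 3, 16]
Visit 5; enqueue 6 → queue [12, 13, 7, 15, 1, 3, 16, 6]
Visit 12; enqueue 10, 11 → queue [13, 7, 15, 1, 3, 16, 6, 10, 11]
Visit 13 → queue [7, 15, 1, 3, 16, 6, 10, 11]
Visit 7 → queue [15, 1, 3, 16, 6, 10, 11]
Visit 15 → queue [1, 3, 16, 6, 10, 11]
Visit 1 → queue [3, 16, 6, 10, 11]
Visit 3 → queue [16, 6, 10, 11]
Visit 16 → queue [6, 10, 11]
Visit 6 → queue [10, 11]
Visit 10 → queue [11]
Visit 11 → queue []

Visit order: 9, 14, 2, 4, 8, 17, 5, 12, 13, 7, 15, 1, 3, 16, 6, 10, 11

15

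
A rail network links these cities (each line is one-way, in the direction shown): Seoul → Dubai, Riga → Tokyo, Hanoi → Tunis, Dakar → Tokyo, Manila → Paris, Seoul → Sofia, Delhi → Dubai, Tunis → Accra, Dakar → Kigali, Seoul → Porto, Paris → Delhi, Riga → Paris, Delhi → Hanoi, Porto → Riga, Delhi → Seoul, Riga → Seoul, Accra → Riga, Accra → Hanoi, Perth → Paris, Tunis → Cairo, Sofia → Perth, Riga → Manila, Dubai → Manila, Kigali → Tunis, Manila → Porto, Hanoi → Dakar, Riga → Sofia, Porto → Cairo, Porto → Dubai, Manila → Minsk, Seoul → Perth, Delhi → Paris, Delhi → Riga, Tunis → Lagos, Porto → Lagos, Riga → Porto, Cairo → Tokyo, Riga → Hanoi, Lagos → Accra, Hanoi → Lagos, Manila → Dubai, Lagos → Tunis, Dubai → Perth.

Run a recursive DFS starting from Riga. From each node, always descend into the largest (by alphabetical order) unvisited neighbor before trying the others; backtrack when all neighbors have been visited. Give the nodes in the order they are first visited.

Riga -> Tokyo -> Sofia -> Perth -> Paris -> Delhi -> Seoul -> Porto -> Lagos -> Tunis -> Cairo -> Accra -> Hanoi -> Dakar -> Kigali -> Dubai -> Manila -> Minsk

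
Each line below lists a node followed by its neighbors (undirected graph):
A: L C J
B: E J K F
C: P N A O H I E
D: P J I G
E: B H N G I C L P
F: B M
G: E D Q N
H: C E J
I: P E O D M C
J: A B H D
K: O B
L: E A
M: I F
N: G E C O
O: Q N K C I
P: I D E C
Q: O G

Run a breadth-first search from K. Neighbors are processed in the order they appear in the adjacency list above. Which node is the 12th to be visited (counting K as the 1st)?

P

Visit K; enqueue O, B → queue [O, B]
Visit O; enqueue Q, N, C, I → queue [B, Q, N, C, I]
Visit B; enqueue E, J, F → queue [Q, N, C, I, E, J, F]
Visit Q; enqueue G → queue [N, C, I, E, J, F, G]
Visit N → queue [C, I, E, J, F, G]
Visit C; enqueue P, A, H → queue [I, E, J, F, G, P, A, H]
Visit I; enqueue D, M → queue [E, J, F, G, P, A, H, D, M]
Visit E; enqueue L → queue [J, F, G, P, A, H, D, M, L]
Visit J → queue [F, G, P, A, H, D, M, L]
Visit F → queue [G, P, A, H, D, M, L]
Visit G → queue [P, A, H, D, M, L]
Visit P → queue [A, H, D, M, L]
Visit A → queue [H, D, M, L]
Visit H → queue [D, M, L]
Visit D → queue [M, L]
Visit M → queue [L]
Visit L → queue []

Visit order: K, O, B, Q, N, C, I, E, J, F, G, P, A, H, D, M, L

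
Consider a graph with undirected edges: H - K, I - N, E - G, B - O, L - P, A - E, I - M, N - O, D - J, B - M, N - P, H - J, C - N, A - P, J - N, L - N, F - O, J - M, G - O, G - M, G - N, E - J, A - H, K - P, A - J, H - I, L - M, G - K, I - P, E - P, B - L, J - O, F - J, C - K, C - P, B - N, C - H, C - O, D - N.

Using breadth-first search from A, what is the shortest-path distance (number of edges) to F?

2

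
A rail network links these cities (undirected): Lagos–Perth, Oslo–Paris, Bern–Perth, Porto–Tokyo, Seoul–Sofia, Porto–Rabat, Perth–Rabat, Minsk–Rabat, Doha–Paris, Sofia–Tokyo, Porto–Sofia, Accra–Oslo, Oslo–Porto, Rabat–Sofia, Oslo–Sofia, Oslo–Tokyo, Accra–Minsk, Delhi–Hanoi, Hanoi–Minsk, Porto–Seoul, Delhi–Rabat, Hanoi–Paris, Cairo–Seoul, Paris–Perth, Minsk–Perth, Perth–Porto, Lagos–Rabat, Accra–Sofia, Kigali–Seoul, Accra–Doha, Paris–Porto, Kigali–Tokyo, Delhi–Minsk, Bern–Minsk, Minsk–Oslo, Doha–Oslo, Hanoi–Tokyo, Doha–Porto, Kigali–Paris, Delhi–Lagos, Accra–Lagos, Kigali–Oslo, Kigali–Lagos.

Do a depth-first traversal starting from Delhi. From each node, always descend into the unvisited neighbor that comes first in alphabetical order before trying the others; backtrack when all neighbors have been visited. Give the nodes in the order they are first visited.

Visit Delhi
Delhi → Hanoi
Hanoi → Minsk
Minsk → Accra
Accra → Doha
Doha → Oslo
Oslo → Kigali
Kigali → Lagos
Lagos → Perth
Perth → Bern
Perth → Paris
Paris → Porto
Porto → Rabat
Rabat → Sofia
Sofia → Seoul
Seoul → Cairo
Sofia → Tokyo

Delhi, Hanoi, Minsk, Accra, Doha, Oslo, Kigali, Lagos, Perth, Bern, Paris, Porto, Rabat, Sofia, Seoul, Cairo, Tokyo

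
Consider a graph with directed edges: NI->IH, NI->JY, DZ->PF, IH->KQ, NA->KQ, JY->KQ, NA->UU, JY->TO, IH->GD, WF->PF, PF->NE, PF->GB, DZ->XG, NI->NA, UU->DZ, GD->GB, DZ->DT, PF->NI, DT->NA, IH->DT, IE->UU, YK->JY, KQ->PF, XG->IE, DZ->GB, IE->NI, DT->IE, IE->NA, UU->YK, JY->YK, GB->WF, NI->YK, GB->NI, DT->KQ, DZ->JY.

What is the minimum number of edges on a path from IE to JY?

2

Level 0: IE
Level 1: NA, NI, UU
Level 2: DZ, IH, JY, KQ, YK
Level 3: DT, GB, GD, PF, TO, XG
Level 4: NE, WF
JY first appears at level 2.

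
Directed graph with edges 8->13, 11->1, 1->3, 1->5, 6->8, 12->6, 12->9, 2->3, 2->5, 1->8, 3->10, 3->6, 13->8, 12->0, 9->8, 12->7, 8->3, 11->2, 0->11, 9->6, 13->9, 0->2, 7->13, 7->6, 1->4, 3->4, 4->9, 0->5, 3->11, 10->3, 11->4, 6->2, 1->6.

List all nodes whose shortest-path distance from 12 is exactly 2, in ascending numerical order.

2, 5, 8, 11, 13

Level 0: 12
Level 1: 0, 6, 7, 9
Level 2: 2, 5, 8, 11, 13
Level 3: 1, 3, 4
Level 4: 10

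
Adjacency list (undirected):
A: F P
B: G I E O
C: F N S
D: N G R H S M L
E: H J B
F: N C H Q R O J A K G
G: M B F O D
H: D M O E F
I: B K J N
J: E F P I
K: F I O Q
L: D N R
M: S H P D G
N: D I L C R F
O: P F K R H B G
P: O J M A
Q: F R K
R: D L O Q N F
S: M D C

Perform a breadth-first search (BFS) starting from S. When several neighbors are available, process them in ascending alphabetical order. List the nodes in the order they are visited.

S, C, D, M, F, N, G, H, L, R, P, A, J, K, O, Q, I, B, E

Visit S; enqueue C, D, M → queue [C, D, M]
Visit C; enqueue F, N → queue [D, M, F, N]
Visit D; enqueue G, H, L, R → queue [M, F, N, G, H, L, R]
Visit M; enqueue P → queue [F, N, G, H, L, R, P]
Visit F; enqueue A, J, K, O, Q → queue [N, G, H, L, R, P, A, J, K, O, Q]
Visit N; enqueue I → queue [G, H, L, R, P, A, J, K, O, Q, I]
Visit G; enqueue B → queue [H, L, R, P, A, J, K, O, Q, I, B]
Visit H; enqueue E → queue [L, R, P, A, J, K, O, Q, I, B, E]
Visit L → queue [R, P, A, J, K, O, Q, I, B, E]
Visit R → queue [P, A, J, K, O, Q, I, B, E]
Visit P → queue [A, J, K, O, Q, I, B, E]
Visit A → queue [J, K, O, Q, I, B, E]
Visit J → queue [K, O, Q, I, B, E]
Visit K → queue [O, Q, I, B, E]
Visit O → queue [Q, I, B, E]
Visit Q → queue [I, B, E]
Visit I → queue [B, E]
Visit B → queue [E]
Visit E → queue []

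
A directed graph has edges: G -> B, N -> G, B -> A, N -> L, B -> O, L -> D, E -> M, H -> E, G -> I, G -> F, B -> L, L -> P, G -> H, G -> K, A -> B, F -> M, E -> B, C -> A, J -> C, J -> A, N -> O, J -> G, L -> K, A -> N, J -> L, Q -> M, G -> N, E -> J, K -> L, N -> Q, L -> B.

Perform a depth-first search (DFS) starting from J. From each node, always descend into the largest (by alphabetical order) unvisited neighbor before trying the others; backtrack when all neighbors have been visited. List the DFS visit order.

J L P K D B O A N Q M G I H E F C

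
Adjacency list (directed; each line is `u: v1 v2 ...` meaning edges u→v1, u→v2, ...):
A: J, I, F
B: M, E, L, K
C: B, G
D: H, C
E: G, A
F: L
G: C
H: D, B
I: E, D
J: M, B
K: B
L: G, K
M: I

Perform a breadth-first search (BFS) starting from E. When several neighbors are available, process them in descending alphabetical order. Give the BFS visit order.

Visit E; enqueue G, A → queue [G, A]
Visit G; enqueue C → queue [A, C]
Visit A; enqueue J, I, F → queue [C, J, I, F]
Visit C; enqueue B → queue [J, I, F, B]
Visit J; enqueue M → queue [I, F, B, M]
Visit I; enqueue D → queue [F, B, M, D]
Visit F; enqueue L → queue [B, M, D, L]
Visit B; enqueue K → queue [M, D, L, K]
Visit M → queue [D, L, K]
Visit D; enqueue H → queue [L, K, H]
Visit L → queue [K, H]
Visit K → queue [H]
Visit H → queue []

E -> G -> A -> C -> J -> I -> F -> B -> M -> D -> L -> K -> H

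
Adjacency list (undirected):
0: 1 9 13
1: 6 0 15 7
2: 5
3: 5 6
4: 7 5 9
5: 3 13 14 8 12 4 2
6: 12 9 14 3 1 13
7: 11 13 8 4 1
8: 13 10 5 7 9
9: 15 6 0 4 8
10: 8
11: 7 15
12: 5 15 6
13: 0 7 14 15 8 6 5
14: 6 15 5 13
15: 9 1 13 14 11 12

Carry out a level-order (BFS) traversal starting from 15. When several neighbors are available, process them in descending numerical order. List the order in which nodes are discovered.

15 14 13 12 11 9 1 6 5 8 7 0 4 3 2 10

Visit 15; enqueue 14, 13, 12, 11, 9, 1 → queue [14, 13, 12, 11, 9, 1]
Visit 14; enqueue 6, 5 → queue [13, 12, 11, 9, 1, 6, 5]
Visit 13; enqueue 8, 7, 0 → queue [12, 11, 9, 1, 6, 5, 8, 7, 0]
Visit 12 → queue [11, 9, 1, 6, 5, 8, 7, 0]
Visit 11 → queue [9, 1, 6, 5, 8, 7, 0]
Visit 9; enqueue 4 → queue [1, 6, 5, 8, 7, 0, 4]
Visit 1 → queue [6, 5, 8, 7, 0, 4]
Visit 6; enqueue 3 → queue [5, 8, 7, 0, 4, 3]
Visit 5; enqueue 2 → queue [8, 7, 0, 4, 3, 2]
Visit 8; enqueue 10 → queue [7, 0, 4, 3, 2, 10]
Visit 7 → queue [0, 4, 3, 2, 10]
Visit 0 → queue [4, 3, 2, 10]
Visit 4 → queue [3, 2, 10]
Visit 3 → queue [2, 10]
Visit 2 → queue [10]
Visit 10 → queue []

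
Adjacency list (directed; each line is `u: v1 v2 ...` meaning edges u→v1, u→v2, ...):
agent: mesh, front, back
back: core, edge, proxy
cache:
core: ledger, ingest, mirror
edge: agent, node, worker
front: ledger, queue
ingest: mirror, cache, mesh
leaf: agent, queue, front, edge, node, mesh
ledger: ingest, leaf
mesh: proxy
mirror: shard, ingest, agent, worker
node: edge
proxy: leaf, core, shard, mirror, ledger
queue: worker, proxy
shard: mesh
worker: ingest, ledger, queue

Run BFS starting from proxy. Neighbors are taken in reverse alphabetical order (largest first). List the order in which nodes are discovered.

proxy → shard → mirror → ledger → leaf → core → mesh → worker → ingest → agent → queue → node → front → edge → cache → back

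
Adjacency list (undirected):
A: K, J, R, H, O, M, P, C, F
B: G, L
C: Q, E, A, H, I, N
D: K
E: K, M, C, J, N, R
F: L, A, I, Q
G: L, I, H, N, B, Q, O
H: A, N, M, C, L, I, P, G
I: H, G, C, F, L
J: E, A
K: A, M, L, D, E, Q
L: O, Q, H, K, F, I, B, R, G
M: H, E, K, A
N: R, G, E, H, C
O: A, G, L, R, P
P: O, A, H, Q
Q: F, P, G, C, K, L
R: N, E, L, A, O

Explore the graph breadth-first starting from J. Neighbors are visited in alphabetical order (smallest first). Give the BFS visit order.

Visit J; enqueue A, E → queue [A, E]
Visit A; enqueue C, F, H, K, M, O, P, R → queue [E, C, F, H, K, M, O, P, R]
Visit E; enqueue N → queue [C, F, H, K, M, O, P, R, N]
Visit C; enqueue I, Q → queue [F, H, K, M, O, P, R, N, I, Q]
Visit F; enqueue L → queue [H, K, M, O, P, R, N, I, Q, L]
Visit H; enqueue G → queue [K, M, O, P, R, N, I, Q, L, G]
Visit K; enqueue D → queue [M, O, P, R, N, I, Q, L, G, D]
Visit M → queue [O, P, R, N, I, Q, L, G, D]
Visit O → queue [P, R, N, I, Q, L, G, D]
Visit P → queue [R, N, I, Q, L, G, D]
Visit R → queue [N, I, Q, L, G, D]
Visit N → queue [I, Q, L, G, D]
Visit I → queue [Q, L, G, D]
Visit Q → queue [L, G, D]
Visit L; enqueue B → queue [G, D, B]
Visit G → queue [D, B]
Visit D → queue [B]
Visit B → queue []

J -> A -> E -> C -> F -> H -> K -> M -> O -> P -> R -> N -> I -> Q -> L -> G -> D -> B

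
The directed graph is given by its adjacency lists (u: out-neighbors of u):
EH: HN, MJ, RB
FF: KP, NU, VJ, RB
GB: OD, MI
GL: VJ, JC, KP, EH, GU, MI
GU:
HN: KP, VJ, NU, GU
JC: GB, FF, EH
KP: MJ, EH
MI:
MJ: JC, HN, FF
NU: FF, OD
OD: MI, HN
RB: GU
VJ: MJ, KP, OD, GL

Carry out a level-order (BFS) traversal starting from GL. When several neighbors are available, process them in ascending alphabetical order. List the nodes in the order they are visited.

Visit GL; enqueue EH, GU, JC, KP, MI, VJ → queue [EH, GU, JC, KP, MI, VJ]
Visit EH; enqueue HN, MJ, RB → queue [GU, JC, KP, MI, VJ, HN, MJ, RB]
Visit GU → queue [JC, KP, MI, VJ, HN, MJ, RB]
Visit JC; enqueue FF, GB → queue [KP, MI, VJ, HN, MJ, RB, FF, GB]
Visit KP → queue [MI, VJ, HN, MJ, RB, FF, GB]
Visit MI → queue [VJ, HN, MJ, RB, FF, GB]
Visit VJ; enqueue OD → queue [HN, MJ, RB, FF, GB, OD]
Visit HN; enqueue NU → queue [MJ, RB, FF, GB, OD, NU]
Visit MJ → queue [RB, FF, GB, OD, NU]
Visit RB → queue [FF, GB, OD, NU]
Visit FF → queue [GB, OD, NU]
Visit GB → queue [OD, NU]
Visit OD → queue [NU]
Visit NU → queue []

GL EH GU JC KP MI VJ HN MJ RB FF GB OD NU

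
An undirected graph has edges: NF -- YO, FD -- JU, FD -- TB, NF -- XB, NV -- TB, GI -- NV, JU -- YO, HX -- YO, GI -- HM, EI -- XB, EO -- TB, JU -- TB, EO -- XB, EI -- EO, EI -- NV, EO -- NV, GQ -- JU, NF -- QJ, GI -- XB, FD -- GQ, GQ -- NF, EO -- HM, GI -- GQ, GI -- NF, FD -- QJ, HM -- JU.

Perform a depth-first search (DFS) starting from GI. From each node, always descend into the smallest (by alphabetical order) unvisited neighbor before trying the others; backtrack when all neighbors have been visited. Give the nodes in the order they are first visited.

GI GQ FD JU HM EO EI NV TB XB NF QJ YO HX

Visit GI
GI → GQ
GQ → FD
FD → JU
JU → HM
HM → EO
EO → EI
EI → NV
NV → TB
EI → XB
XB → NF
NF → QJ
NF → YO
YO → HX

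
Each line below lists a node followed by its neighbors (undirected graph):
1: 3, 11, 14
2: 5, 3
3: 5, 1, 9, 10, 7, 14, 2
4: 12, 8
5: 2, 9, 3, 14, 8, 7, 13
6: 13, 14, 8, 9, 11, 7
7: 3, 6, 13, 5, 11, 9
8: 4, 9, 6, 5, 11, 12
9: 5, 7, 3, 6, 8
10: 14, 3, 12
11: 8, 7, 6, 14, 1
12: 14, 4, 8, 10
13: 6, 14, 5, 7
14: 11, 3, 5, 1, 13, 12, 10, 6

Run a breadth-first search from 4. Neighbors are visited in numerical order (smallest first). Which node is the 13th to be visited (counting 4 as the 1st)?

13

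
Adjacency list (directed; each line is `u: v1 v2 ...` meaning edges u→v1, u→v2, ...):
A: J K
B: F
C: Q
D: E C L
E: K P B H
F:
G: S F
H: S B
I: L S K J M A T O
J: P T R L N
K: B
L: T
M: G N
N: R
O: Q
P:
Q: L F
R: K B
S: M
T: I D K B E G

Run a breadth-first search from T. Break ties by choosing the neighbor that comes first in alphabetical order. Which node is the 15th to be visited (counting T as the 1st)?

J

Visit T; enqueue B, D, E, G, I, K → queue [B, D, E, G, I, K]
Visit B; enqueue F → queue [D, E, G, I, K, F]
Visit D; enqueue C, L → queue [E, G, I, K, F, C, L]
Visit E; enqueue H, P → queue [G, I, K, F, C, L, H, P]
Visit G; enqueue S → queue [I, K, F, C, L, H, P, S]
Visit I; enqueue A, J, M, O → queue [K, F, C, L, H, P, S, A, J, M, O]
Visit K → queue [F, C, L, H, P, S, A, J, M, O]
Visit F → queue [C, L, H, P, S, A, J, M, O]
Visit C; enqueue Q → queue [L, H, P, S, A, J, M, O, Q]
Visit L → queue [H, P, S, A, J, M, O, Q]
Visit H → queue [P, S, A, J, M, O, Q]
Visit P → queue [S, A, J, M, O, Q]
Visit S → queue [A, J, M, O, Q]
Visit A → queue [J, M, O, Q]
Visit J; enqueue N, R → queue [M, O, Q, N, R]
Visit M → queue [O, Q, N, R]
Visit O → queue [Q, N, R]
Visit Q → queue [N, R]
Visit N → queue [R]
Visit R → queue []

Visit order: T, B, D, E, G, I, K, F, C, L, H, P, S, A, J, M, O, Q, N, R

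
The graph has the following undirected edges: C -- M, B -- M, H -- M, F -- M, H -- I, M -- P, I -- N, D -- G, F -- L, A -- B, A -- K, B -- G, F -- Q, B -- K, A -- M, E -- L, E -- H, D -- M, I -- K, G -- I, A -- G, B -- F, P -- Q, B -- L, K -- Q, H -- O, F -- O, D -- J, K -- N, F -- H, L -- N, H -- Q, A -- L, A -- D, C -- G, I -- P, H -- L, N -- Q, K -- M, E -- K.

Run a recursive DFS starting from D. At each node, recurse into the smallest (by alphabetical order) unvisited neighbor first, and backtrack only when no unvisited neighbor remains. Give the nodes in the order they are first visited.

Visit D
D → A
A → B
B → F
F → H
H → E
E → K
K → I
I → G
G → C
C → M
M → P
P → Q
Q → N
N → L
H → O
D → J

D -> A -> B -> F -> H -> E -> K -> I -> G -> C -> M -> P -> Q -> N -> L -> O -> J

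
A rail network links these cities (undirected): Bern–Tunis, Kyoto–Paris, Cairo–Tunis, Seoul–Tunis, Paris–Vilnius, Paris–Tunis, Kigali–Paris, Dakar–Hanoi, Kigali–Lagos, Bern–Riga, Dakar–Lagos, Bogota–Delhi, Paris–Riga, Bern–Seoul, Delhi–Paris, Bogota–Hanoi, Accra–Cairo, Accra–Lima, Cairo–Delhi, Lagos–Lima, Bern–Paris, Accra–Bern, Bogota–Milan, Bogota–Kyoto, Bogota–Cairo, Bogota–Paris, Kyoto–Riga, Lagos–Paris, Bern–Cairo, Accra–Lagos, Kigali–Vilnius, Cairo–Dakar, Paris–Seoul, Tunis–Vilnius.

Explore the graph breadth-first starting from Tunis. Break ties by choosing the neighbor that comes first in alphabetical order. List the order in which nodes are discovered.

Visit Tunis; enqueue Bern, Cairo, Paris, Seoul, Vilnius → queue [Bern, Cairo, Paris, Seoul, Vilnius]
Visit Bern; enqueue Accra, Riga → queue [Cairo, Paris, Seoul, Vilnius, Accra, Riga]
Visit Cairo; enqueue Bogota, Dakar, Delhi → queue [Paris, Seoul, Vilnius, Accra, Riga, Bogota, Dakar, Delhi]
Visit Paris; enqueue Kigali, Kyoto, Lagos → queue [Seoul, Vilnius, Accra, Riga, Bogota, Dakar, Delhi, Kigali, Kyoto, Lagos]
Visit Seoul → queue [Vilnius, Accra, Riga, Bogota, Dakar, Delhi, Kigali, Kyoto, Lagos]
Visit Vilnius → queue [Accra, Riga, Bogota, Dakar, Delhi, Kigali, Kyoto, Lagos]
Visit Accra; enqueue Lima → queue [Riga, Bogota, Dakar, Delhi, Kigali, Kyoto, Lagos, Lima]
Visit Riga → queue [Bogota, Dakar, Delhi, Kigali, Kyoto, Lagos, Lima]
Visit Bogota; enqueue Hanoi, Milan → queue [Dakar, Delhi, Kigali, Kyoto, Lagos, Lima, Hanoi, Milan]
Visit Dakar → queue [Delhi, Kigali, Kyoto, Lagos, Lima, Hanoi, Milan]
Visit Delhi → queue [Kigali, Kyoto, Lagos, Lima, Hanoi, Milan]
Visit Kigali → queue [Kyoto, Lagos, Lima, Hanoi, Milan]
Visit Kyoto → queue [Lagos, Lima, Hanoi, Milan]
Visit Lagos → queue [Lima, Hanoi, Milan]
Visit Lima → queue [Hanoi, Milan]
Visit Hanoi → queue [Milan]
Visit Milan → queue []

Tunis → Bern → Cairo → Paris → Seoul → Vilnius → Accra → Riga → Bogota → Dakar → Delhi → Kigali → Kyoto → Lagos → Lima → Hanoi → Milan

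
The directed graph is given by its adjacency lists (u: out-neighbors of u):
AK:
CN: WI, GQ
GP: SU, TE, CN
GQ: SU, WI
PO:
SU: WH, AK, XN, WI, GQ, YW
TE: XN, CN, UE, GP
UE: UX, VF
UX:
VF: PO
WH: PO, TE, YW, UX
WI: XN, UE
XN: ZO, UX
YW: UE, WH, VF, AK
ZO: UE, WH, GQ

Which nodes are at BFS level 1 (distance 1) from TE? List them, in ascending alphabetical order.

CN, GP, UE, XN

Level 0: TE
Level 1: CN, GP, UE, XN
Level 2: GQ, SU, UX, VF, WI, ZO
Level 3: AK, PO, WH, YW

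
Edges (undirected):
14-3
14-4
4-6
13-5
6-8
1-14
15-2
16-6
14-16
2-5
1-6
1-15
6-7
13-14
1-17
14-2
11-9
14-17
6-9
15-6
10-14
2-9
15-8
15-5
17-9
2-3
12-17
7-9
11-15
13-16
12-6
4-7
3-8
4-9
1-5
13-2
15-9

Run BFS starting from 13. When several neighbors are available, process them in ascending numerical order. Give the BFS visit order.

13, 2, 5, 14, 16, 3, 9, 15, 1, 4, 10, 17, 6, 8, 7, 11, 12

Visit 13; enqueue 2, 5, 14, 16 → queue [2, 5, 14, 16]
Visit 2; enqueue 3, 9, 15 → queue [5, 14, 16, 3, 9, 15]
Visit 5; enqueue 1 → queue [14, 16, 3, 9, 15, 1]
Visit 14; enqueue 4, 10, 17 → queue [16, 3, 9, 15, 1, 4, 10, 17]
Visit 16; enqueue 6 → queue [3, 9, 15, 1, 4, 10, 17, 6]
Visit 3; enqueue 8 → queue [9, 15, 1, 4, 10, 17, 6, 8]
Visit 9; enqueue 7, 11 → queue [15, 1, 4, 10, 17, 6, 8, 7, 11]
Visit 15 → queue [1, 4, 10, 17, 6, 8, 7, 11]
Visit 1 → queue [4, 10, 17, 6, 8, 7, 11]
Visit 4 → queue [10, 17, 6, 8, 7, 11]
Visit 10 → queue [17, 6, 8, 7, 11]
Visit 17; enqueue 12 → queue [6, 8, 7, 11, 12]
Visit 6 → queue [8, 7, 11, 12]
Visit 8 → queue [7, 11, 12]
Visit 7 → queue [11, 12]
Visit 11 → queue [12]
Visit 12 → queue []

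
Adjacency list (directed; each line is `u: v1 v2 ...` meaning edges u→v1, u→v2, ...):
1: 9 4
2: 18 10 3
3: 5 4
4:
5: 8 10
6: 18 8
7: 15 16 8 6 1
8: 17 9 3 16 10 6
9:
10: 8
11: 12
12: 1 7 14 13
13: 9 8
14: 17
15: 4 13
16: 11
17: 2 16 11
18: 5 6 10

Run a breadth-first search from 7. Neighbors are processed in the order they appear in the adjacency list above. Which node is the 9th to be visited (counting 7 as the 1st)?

Visit 7; enqueue 15, 16, 8, 6, 1 → queue [15, 16, 8, 6, 1]
Visit 15; enqueue 4, 13 → queue [16, 8, 6, 1, 4, 13]
Visit 16; enqueue 11 → queue [8, 6, 1, 4, 13, 11]
Visit 8; enqueue 17, 9, 3, 10 → queue [6, 1, 4, 13, 11, 17, 9, 3, 10]
Visit 6; enqueue 18 → queue [1, 4, 13, 11, 17, 9, 3, 10, 18]
Visit 1 → queue [4, 13, 11, 17, 9, 3, 10, 18]
Visit 4 → queue [13, 11, 17, 9, 3, 10, 18]
Visit 13 → queue [11, 17, 9, 3, 10, 18]
Visit 11; enqueue 12 → queue [17, 9, 3, 10, 18, 12]
Visit 17; enqueue 2 → queue [9, 3, 10, 18, 12, 2]
Visit 9 → queue [3, 10, 18, 12, 2]
Visit 3; enqueue 5 → queue [10, 18, 12, 2, 5]
Visit 10 → queue [18, 12, 2, 5]
Visit 18 → queue [12, 2, 5]
Visit 12; enqueue 14 → queue [2, 5, 14]
Visit 2 → queue [5, 14]
Visit 5 → queue [14]
Visit 14 → queue []

Visit order: 7, 15, 16, 8, 6, 1, 4, 13, 11, 17, 9, 3, 10, 18, 12, 2, 5, 14

11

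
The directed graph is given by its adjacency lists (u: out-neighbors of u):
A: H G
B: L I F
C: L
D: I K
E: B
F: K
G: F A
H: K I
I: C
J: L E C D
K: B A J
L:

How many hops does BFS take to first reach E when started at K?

2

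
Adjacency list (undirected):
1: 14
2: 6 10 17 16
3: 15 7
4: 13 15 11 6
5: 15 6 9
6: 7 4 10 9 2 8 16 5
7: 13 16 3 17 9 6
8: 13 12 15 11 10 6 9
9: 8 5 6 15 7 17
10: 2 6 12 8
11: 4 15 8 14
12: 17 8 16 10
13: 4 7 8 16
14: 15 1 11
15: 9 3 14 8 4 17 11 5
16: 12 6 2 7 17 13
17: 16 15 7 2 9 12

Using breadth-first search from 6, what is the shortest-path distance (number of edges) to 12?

2

Level 0: 6
Level 1: 2, 4, 5, 7, 8, 9, 10, 16
Level 2: 3, 11, 12, 13, 15, 17
Level 3: 14
Level 4: 1
12 first appears at level 2.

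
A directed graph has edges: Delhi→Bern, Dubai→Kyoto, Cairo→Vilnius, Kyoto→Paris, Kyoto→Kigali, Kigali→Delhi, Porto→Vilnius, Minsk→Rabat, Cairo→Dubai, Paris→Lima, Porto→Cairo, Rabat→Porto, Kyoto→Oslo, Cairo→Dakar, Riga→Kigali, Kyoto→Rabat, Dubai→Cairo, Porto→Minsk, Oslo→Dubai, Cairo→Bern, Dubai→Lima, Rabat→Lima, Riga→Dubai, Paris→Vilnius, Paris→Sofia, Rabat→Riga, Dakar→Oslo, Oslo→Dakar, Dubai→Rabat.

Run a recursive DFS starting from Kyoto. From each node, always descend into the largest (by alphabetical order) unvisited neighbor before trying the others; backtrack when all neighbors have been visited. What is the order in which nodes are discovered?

Visit Kyoto
Kyoto → Rabat
Rabat → Riga
Riga → Kigali
Kigali → Delhi
Delhi → Bern
Riga → Dubai
Dubai → Lima
Dubai → Cairo
Cairo → Vilnius
Cairo → Dakar
Dakar → Oslo
Rabat → Porto
Porto → Minsk
Kyoto → Paris
Paris → Sofia

Kyoto -> Rabat -> Riga -> Kigali -> Delhi -> Bern -> Dubai -> Lima -> Cairo -> Vilnius -> Dakar -> Oslo -> Porto -> Minsk -> Paris -> Sofia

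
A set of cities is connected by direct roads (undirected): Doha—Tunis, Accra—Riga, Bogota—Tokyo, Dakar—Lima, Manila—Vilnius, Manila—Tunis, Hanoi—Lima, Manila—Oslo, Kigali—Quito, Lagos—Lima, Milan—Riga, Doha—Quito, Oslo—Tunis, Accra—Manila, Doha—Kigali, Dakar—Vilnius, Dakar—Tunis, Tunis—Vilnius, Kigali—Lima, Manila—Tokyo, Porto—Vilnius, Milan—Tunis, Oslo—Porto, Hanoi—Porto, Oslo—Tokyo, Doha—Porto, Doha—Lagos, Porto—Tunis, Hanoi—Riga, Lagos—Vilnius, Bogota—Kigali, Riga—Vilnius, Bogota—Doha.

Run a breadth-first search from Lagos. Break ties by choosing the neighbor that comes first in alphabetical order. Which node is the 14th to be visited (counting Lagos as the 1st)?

Tokyo

Visit Lagos; enqueue Doha, Lima, Vilnius → queue [Doha, Lima, Vilnius]
Visit Doha; enqueue Bogota, Kigali, Porto, Quito, Tunis → queue [Lima, Vilnius, Bogota, Kigali, Porto, Quito, Tunis]
Visit Lima; enqueue Dakar, Hanoi → queue [Vilnius, Bogota, Kigali, Porto, Quito, Tunis, Dakar, Hanoi]
Visit Vilnius; enqueue Manila, Riga → queue [Bogota, Kigali, Porto, Quito, Tunis, Dakar, Hanoi, Manila, Riga]
Visit Bogota; enqueue Tokyo → queue [Kigali, Porto, Quito, Tunis, Dakar, Hanoi, Manila, Riga, Tokyo]
Visit Kigali → queue [Porto, Quito, Tunis, Dakar, Hanoi, Manila, Riga, Tokyo]
Visit Porto; enqueue Oslo → queue [Quito, Tunis, Dakar, Hanoi, Manila, Riga, Tokyo, Oslo]
Visit Quito → queue [Tunis, Dakar, Hanoi, Manila, Riga, Tokyo, Oslo]
Visit Tunis; enqueue Milan → queue [Dakar, Hanoi, Manila, Riga, Tokyo, Oslo, Milan]
Visit Dakar → queue [Hanoi, Manila, Riga, Tokyo, Oslo, Milan]
Visit Hanoi → queue [Manila, Riga, Tokyo, Oslo, Milan]
Visit Manila; enqueue Accra → queue [Riga, Tokyo, Oslo, Milan, Accra]
Visit Riga → queue [Tokyo, Oslo, Milan, Accra]
Visit Tokyo → queue [Oslo, Milan, Accra]
Visit Oslo → queue [Milan, Accra]
Visit Milan → queue [Accra]
Visit Accra → queue []

Visit order: Lagos, Doha, Lima, Vilnius, Bogota, Kigali, Porto, Quito, Tunis, Dakar, Hanoi, Manila, Riga, Tokyo, Oslo, Milan, Accra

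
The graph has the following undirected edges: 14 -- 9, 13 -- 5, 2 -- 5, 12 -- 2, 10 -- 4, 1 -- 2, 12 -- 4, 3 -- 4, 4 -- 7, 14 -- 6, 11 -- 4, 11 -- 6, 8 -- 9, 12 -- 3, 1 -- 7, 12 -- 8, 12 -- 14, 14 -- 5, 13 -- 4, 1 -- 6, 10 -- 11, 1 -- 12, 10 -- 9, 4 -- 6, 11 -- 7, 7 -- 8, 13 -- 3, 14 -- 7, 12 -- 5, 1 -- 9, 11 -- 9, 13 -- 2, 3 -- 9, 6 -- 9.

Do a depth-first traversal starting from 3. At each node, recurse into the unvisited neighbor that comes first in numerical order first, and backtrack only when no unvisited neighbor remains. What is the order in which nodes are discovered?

3, 4, 6, 1, 2, 5, 12, 8, 7, 11, 9, 10, 14, 13

Visit 3
3 → 4
4 → 6
6 → 1
1 → 2
2 → 5
5 → 12
12 → 8
8 → 7
7 → 11
11 → 9
9 → 10
9 → 14
5 → 13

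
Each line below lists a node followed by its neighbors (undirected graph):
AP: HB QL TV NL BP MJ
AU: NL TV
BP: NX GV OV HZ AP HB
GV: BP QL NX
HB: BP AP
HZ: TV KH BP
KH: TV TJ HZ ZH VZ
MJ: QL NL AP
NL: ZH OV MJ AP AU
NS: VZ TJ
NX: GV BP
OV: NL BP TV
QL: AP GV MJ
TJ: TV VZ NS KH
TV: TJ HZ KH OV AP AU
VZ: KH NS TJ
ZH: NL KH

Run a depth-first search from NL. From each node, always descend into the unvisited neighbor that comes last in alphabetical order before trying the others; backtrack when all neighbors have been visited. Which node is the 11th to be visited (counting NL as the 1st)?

Visit NL
NL → ZH
ZH → KH
KH → VZ
VZ → TJ
TJ → TV
TV → OV
OV → BP
BP → NX
NX → GV
GV → QL
QL → MJ
MJ → AP
AP → HB
BP → HZ
TV → AU
TJ → NS

Visit order: NL, ZH, KH, VZ, TJ, TV, OV, BP, NX, GV, QL, MJ, AP, HB, HZ, AU, NS

QL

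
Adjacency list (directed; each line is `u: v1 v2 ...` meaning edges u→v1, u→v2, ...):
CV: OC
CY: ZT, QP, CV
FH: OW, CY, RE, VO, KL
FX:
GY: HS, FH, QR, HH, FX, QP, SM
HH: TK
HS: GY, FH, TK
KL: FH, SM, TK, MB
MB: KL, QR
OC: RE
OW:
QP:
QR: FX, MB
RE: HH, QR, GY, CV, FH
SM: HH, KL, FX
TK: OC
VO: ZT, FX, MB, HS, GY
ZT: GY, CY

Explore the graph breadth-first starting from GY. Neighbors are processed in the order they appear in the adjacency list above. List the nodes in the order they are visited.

Visit GY; enqueue HS, FH, QR, HH, FX, QP, SM → queue [HS, FH, QR, HH, FX, QP, SM]
Visit HS; enqueue TK → queue [FH, QR, HH, FX, QP, SM, TK]
Visit FH; enqueue OW, CY, RE, VO, KL → queue [QR, HH, FX, QP, SM, TK, OW, CY, RE, VO, KL]
Visit QR; enqueue MB → queue [HH, FX, QP, SM, TK, OW, CY, RE, VO, KL, MB]
Visit HH → queue [FX, QP, SM, TK, OW, CY, RE, VO, KL, MB]
Visit FX → queue [QP, SM, TK, OW, CY, RE, VO, KL, MB]
Visit QP → queue [SM, TK, OW, CY, RE, VO, KL, MB]
Visit SM → queue [TK, OW, CY, RE, VO, KL, MB]
Visit TK; enqueue OC → queue [OW, CY, RE, VO, KL, MB, OC]
Visit OW → queue [CY, RE, VO, KL, MB, OC]
Visit CY; enqueue ZT, CV → queue [RE, VO, KL, MB, OC, ZT, CV]
Visit RE → queue [VO, KL, MB, OC, ZT, CV]
Visit VO → queue [KL, MB, OC, ZT, CV]
Visit KL → queue [MB, OC, ZT, CV]
Visit MB → queue [OC, ZT, CV]
Visit OC → queue [ZT, CV]
Visit ZT → queue [CV]
Visit CV → queue []

GY, HS, FH, QR, HH, FX, QP, SM, TK, OW, CY, RE, VO, KL, MB, OC, ZT, CV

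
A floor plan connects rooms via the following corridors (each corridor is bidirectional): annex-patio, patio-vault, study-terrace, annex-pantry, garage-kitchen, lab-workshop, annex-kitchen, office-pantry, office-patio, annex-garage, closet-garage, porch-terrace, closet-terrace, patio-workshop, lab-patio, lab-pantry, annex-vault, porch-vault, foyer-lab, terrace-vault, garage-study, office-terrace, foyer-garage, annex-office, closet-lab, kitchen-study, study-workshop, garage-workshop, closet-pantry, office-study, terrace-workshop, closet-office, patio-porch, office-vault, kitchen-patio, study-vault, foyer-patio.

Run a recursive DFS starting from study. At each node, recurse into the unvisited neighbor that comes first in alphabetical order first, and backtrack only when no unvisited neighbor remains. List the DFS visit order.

study, garage, annex, kitchen, patio, foyer, lab, closet, office, pantry, terrace, porch, vault, workshop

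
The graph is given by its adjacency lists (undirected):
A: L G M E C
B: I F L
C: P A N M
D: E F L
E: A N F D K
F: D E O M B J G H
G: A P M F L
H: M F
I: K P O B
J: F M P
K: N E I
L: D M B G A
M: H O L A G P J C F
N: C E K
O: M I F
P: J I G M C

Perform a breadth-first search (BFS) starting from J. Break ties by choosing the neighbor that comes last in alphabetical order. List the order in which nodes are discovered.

J, P, M, F, I, G, C, O, L, H, A, E, D, B, K, N

Visit J; enqueue P, M, F → queue [P, M, F]
Visit P; enqueue I, G, C → queue [M, F, I, G, C]
Visit M; enqueue O, L, H, A → queue [F, I, G, C, O, L, H, A]
Visit F; enqueue E, D, B → queue [I, G, C, O, L, H, A, E, D, B]
Visit I; enqueue K → queue [G, C, O, L, H, A, E, D, B, K]
Visit G → queue [C, O, L, H, A, E, D, B, K]
Visit C; enqueue N → queue [O, L, H, A, E, D, B, K, N]
Visit O → queue [L, H, A, E, D, B, K, N]
Visit L → queue [H, A, E, D, B, K, N]
Visit H → queue [A, E, D, B, K, N]
Visit A → queue [E, D, B, K, N]
Visit E → queue [D, B, K, N]
Visit D → queue [B, K, N]
Visit B → queue [K, N]
Visit K → queue [N]
Visit N → queue []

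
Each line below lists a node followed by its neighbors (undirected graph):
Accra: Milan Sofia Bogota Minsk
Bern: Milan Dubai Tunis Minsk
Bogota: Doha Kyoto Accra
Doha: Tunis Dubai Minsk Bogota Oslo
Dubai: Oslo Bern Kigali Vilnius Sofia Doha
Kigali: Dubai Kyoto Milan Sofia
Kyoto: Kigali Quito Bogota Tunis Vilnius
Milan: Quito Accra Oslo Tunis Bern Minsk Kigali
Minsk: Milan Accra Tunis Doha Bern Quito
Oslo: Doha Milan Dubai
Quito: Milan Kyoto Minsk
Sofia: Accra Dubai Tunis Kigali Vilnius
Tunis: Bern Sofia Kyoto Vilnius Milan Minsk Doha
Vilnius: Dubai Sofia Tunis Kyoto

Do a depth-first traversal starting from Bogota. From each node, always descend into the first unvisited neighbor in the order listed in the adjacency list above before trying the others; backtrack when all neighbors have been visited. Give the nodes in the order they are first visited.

Bogota → Doha → Tunis → Bern → Milan → Quito → Kyoto → Kigali → Dubai → Oslo → Vilnius → Sofia → Accra → Minsk

Visit Bogota
Bogota → Doha
Doha → Tunis
Tunis → Bern
Bern → Milan
Milan → Quito
Quito → Kyoto
Kyoto → Kigali
Kigali → Dubai
Dubai → Oslo
Dubai → Vilnius
Vilnius → Sofia
Sofia → Accra
Accra → Minsk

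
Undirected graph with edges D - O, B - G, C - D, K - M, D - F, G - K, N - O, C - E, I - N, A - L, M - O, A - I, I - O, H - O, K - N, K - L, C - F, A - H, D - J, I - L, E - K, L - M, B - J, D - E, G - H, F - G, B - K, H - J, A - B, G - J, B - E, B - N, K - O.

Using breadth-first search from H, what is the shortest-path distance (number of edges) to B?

2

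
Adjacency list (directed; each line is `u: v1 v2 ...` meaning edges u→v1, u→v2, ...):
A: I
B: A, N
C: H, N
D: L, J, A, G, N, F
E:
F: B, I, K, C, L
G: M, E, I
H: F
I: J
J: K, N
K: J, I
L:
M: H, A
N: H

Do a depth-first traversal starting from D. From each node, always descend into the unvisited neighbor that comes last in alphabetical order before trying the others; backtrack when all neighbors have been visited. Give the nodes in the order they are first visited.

Visit D
D → N
N → H
H → F
F → L
F → K
K → J
K → I
F → C
F → B
B → A
D → G
G → M
G → E

D → N → H → F → L → K → J → I → C → B → A → G → M → E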